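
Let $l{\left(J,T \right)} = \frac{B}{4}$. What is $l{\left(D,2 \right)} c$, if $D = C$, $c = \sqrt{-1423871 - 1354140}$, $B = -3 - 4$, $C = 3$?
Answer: $- \frac{7 i \sqrt{2778011}}{4} \approx - 2916.8 i$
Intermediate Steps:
$B = -7$
$c = i \sqrt{2778011}$ ($c = \sqrt{-2778011} = i \sqrt{2778011} \approx 1666.7 i$)
$D = 3$
$l{\left(J,T \right)} = - \frac{7}{4}$
$l{\left(D,2 \right)} c = - \frac{7 i \sqrt{2778011}}{4}$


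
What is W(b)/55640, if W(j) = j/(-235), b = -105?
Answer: 21/2615080 ≈ 8.0303e-6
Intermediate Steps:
W(j) = -j/235 (W(j) = j*(-1/235) = -j/235)
W(b)/55640 = -1/235*(-105)/55640 = (21/47)*(1/55640) = 21/2615080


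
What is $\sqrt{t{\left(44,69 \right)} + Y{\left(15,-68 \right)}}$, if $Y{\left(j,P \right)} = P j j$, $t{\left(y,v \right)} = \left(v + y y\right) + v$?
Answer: $i \sqrt{13226} \approx 115.0 i$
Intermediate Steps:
$t{\left(y,v \right)} = y^{2} + 2 v$ ($t{\left(y,v \right)} = \left(v + y^{2}\right) + v = y^{2} + 2 v$)
$Y{\left(j,P \right)} = P j^{2}$
$\sqrt{t{\left(44,69 \right)} + Y{\left(15,-68 \right)}} = \sqrt{\left(44^{2} + 2 \cdot 69\right) - 68 \cdot 15^{2}} = \sqrt{\left(1936 + 138\right) - 15300} = \sqrt{2074 - 15300} = \sqrt{-13226} = i \sqrt{13226}$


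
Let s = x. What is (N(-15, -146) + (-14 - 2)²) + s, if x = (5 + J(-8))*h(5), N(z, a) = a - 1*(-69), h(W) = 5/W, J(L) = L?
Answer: 176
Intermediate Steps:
N(z, a) = 69 + a (N(z, a) = a + 69 = 69 + a)
x = -3 (x = (5 - 8)*(5/5) = -15/5 = -3*1 = -3)
s = -3
(N(-15, -146) + (-14 - 2)²) + s = ((69 - 146) + (-14 - 2)²) - 3 = (-77 + (-16)²) - 3 = (-77 + 256) - 3 = 179 - 3 = 176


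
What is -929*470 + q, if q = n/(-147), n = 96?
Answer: -21394902/49 ≈ -4.3663e+5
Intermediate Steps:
q = -32/49 (q = 96/(-147) = 96*(-1/147) = -32/49 ≈ -0.65306)
-929*470 + q = -929*470 - 32/49 = -436630 - 32/49 = -21394902/49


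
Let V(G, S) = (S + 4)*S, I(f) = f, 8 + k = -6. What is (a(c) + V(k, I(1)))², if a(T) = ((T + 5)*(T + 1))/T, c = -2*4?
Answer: 361/64 ≈ 5.6406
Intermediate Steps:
k = -14 (k = -8 - 6 = -14)
V(G, S) = S*(4 + S) (V(G, S) = (4 + S)*S = S*(4 + S))
c = -8
a(T) = (1 + T)*(5 + T)/T (a(T) = ((5 + T)*(1 + T))/T = ((1 + T)*(5 + T))/T = (1 + T)*(5 + T)/T)
(a(c) + V(k, I(1)))² = ((6 - 8 + 5/(-8)) + 1*(4 + 1))² = ((6 - 8 + 5*(-⅛)) + 1*5)² = ((6 - 8 - 5/8) + 5)² = (-21/8 + 5)² = (19/8)² = 361/64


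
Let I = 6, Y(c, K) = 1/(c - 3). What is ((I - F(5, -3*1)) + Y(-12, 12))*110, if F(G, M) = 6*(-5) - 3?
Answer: 12848/3 ≈ 4282.7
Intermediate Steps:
Y(c, K) = 1/(-3 + c)
F(G, M) = -33 (F(G, M) = -30 - 3 = -33)
((I - F(5, -3*1)) + Y(-12, 12))*110 = ((6 - 1*(-33)) + 1/(-3 - 12))*110 = ((6 + 33) + 1/(-15))*110 = (39 - 1/15)*110 = (584/15)*110 = 12848/3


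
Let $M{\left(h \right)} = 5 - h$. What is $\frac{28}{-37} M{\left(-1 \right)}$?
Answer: $- \frac{168}{37} \approx -4.5405$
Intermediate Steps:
$\frac{28}{-37} M{\left(-1 \right)} = \frac{28}{-37} \left(5 - -1\right) = 28 \left(- \frac{1}{37}\right) \left(5 + 1\right) = \left(- \frac{28}{37}\right) 6 = - \frac{168}{37}$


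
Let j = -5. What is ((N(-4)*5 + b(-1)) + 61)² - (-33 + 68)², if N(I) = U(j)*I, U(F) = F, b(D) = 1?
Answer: 25019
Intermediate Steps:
N(I) = -5*I
((N(-4)*5 + b(-1)) + 61)² - (-33 + 68)² = ((-5*(-4)*5 + 1) + 61)² - (-33 + 68)² = ((20*5 + 1) + 61)² - 1*35² = ((100 + 1) + 61)² - 1*1225 = (101 + 61)² - 1225 = 162² - 1225 = 26244 - 1225 = 25019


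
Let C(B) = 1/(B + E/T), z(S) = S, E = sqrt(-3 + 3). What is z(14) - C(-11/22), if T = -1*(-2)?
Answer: 16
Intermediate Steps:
T = 2
E = 0 (E = sqrt(0) = 0)
C(B) = 1/B (C(B) = 1/(B + 0/2) = 1/(B + 0*(1/2)) = 1/(B + 0) = 1/B)
z(14) - C(-11/22) = 14 - 1/((-11/22)) = 14 - 1/((-11*1/22)) = 14 - 1/(-1/2) = 14 - 1*(-2) = 14 + 2 = 16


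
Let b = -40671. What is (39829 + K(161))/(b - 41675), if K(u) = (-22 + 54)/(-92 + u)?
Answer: -2748233/5681874 ≈ -0.48368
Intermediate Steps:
K(u) = 32/(-92 + u)
(39829 + K(161))/(b - 41675) = (39829 + 32/(-92 + 161))/(-40671 - 41675) = (39829 + 32/69)/(-82346) = (39829 + 32*(1/69))*(-1/82346) = (39829 + 32/69)*(-1/82346) = (2748233/69)*(-1/82346) = -2748233/5681874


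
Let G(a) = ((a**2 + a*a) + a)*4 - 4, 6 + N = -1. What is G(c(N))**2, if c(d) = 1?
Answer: 64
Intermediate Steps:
N = -7 (N = -6 - 1 = -7)
G(a) = -4 + 4*a + 8*a**2 (G(a) = ((a**2 + a**2) + a)*4 - 4 = (2*a**2 + a)*4 - 4 = (a + 2*a**2)*4 - 4 = (4*a + 8*a**2) - 4 = -4 + 4*a + 8*a**2)
G(c(N))**2 = (-4 + 4*1 + 8*1**2)**2 = (-4 + 4 + 8*1)**2 = (-4 + 4 + 8)**2 = 8**2 = 64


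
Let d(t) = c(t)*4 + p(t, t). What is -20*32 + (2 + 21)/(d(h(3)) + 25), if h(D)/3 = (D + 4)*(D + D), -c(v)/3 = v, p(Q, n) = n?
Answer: -871063/1361 ≈ -640.02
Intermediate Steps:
c(v) = -3*v
h(D) = 6*D*(4 + D) (h(D) = 3*((D + 4)*(D + D)) = 3*((4 + D)*(2*D)) = 3*(2*D*(4 + D)) = 6*D*(4 + D))
d(t) = -11*t (d(t) = -3*t*4 + t = -12*t + t = -11*t)
-20*32 + (2 + 21)/(d(h(3)) + 25) = -20*32 + (2 + 21)/(-66*3*(4 + 3) + 25) = -640 + 23/(-66*3*7 + 25) = -640 + 23/(-11*126 + 25) = -640 + 23/(-1386 + 25) = -640 + 23/(-1361) = -640 + 23*(-1/1361) = -640 - 23/1361 = -871063/1361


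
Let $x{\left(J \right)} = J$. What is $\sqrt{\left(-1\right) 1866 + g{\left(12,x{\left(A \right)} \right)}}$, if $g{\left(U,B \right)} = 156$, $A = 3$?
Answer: $3 i \sqrt{190} \approx 41.352 i$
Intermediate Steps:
$\sqrt{\left(-1\right) 1866 + g{\left(12,x{\left(A \right)} \right)}} = \sqrt{\left(-1\right) 1866 + 156} = \sqrt{-1866 + 156} = \sqrt{-1710} = 3 i \sqrt{190}$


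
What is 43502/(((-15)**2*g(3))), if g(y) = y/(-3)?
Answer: -43502/225 ≈ -193.34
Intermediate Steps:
g(y) = -y/3 (g(y) = y*(-1/3) = -y/3)
43502/(((-15)**2*g(3))) = 43502/(((-15)**2*(-1/3*3))) = 43502/((225*(-1))) = 43502/(-225) = 43502*(-1/225) = -43502/225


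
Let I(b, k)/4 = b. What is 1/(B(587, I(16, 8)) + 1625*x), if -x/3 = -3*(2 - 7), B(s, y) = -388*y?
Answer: -1/97957 ≈ -1.0209e-5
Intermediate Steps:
I(b, k) = 4*b
x = -45 (x = -(-9)*(2 - 7) = -(-9)*(-5) = -3*15 = -45)
1/(B(587, I(16, 8)) + 1625*x) = 1/(-1552*16 + 1625*(-45)) = 1/(-388*64 - 73125) = 1/(-24832 - 73125) = 1/(-97957) = -1/97957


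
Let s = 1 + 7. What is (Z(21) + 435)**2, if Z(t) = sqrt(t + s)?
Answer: (435 + sqrt(29))**2 ≈ 1.9394e+5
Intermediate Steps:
s = 8
Z(t) = sqrt(8 + t) (Z(t) = sqrt(t + 8) = sqrt(8 + t))
(Z(21) + 435)**2 = (sqrt(8 + 21) + 435)**2 = (sqrt(29) + 435)**2 = (435 + sqrt(29))**2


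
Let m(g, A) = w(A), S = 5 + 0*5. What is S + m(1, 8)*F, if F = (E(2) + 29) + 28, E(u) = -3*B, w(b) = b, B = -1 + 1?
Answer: 461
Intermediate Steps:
B = 0
S = 5 (S = 5 + 0 = 5)
m(g, A) = A
E(u) = 0 (E(u) = -3*0 = 0)
F = 57 (F = (0 + 29) + 28 = 29 + 28 = 57)
S + m(1, 8)*F = 5 + 8*57 = 5 + 456 = 461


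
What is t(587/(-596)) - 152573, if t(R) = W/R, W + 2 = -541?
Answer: -89236723/587 ≈ -1.5202e+5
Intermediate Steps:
W = -543 (W = -2 - 541 = -543)
t(R) = -543/R
t(587/(-596)) - 152573 = -543/(587/(-596)) - 152573 = -543/(587*(-1/596)) - 152573 = -543/(-587/596) - 152573 = -543*(-596/587) - 152573 = 323628/587 - 152573 = -89236723/587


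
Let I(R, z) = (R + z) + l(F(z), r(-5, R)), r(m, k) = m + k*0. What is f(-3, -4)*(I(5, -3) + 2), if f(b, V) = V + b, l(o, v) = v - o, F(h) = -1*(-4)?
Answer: 35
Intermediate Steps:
F(h) = 4
r(m, k) = m (r(m, k) = m + 0 = m)
I(R, z) = -9 + R + z (I(R, z) = (R + z) + (-5 - 1*4) = (R + z) + (-5 - 4) = (R + z) - 9 = -9 + R + z)
f(-3, -4)*(I(5, -3) + 2) = (-4 - 3)*((-9 + 5 - 3) + 2) = -7*(-7 + 2) = -7*(-5) = 35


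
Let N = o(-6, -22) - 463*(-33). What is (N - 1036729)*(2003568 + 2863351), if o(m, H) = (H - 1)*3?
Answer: -4971650229961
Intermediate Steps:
o(m, H) = -3 + 3*H (o(m, H) = (-1 + H)*3 = -3 + 3*H)
N = 15210 (N = (-3 + 3*(-22)) - 463*(-33) = (-3 - 66) + 15279 = -69 + 15279 = 15210)
(N - 1036729)*(2003568 + 2863351) = (15210 - 1036729)*(2003568 + 2863351) = -1021519*4866919 = -4971650229961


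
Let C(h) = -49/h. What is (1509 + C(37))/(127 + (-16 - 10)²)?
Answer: 55784/29711 ≈ 1.8776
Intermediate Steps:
(1509 + C(37))/(127 + (-16 - 10)²) = (1509 - 49/37)/(127 + (-16 - 10)²) = (1509 - 49*1/37)/(127 + (-26)²) = (1509 - 49/37)/(127 + 676) = (55784/37)/803 = (55784/37)*(1/803) = 55784/29711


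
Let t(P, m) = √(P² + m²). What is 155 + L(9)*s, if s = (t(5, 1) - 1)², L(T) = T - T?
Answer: 155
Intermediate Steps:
L(T) = 0
s = (-1 + √26)² (s = (√(5² + 1²) - 1)² = (√(25 + 1) - 1)² = (√26 - 1)² = (-1 + √26)² ≈ 16.802)
155 + L(9)*s = 155 + 0*(1 - √26)² = 155 + 0 = 155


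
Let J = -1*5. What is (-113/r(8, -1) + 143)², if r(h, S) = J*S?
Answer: 362404/25 ≈ 14496.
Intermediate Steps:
J = -5
r(h, S) = -5*S
(-113/r(8, -1) + 143)² = (-113/((-5*(-1))) + 143)² = (-113/5 + 143)² = (602/5)² = 362404/25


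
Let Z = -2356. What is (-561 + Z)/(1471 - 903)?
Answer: -2917/568 ≈ -5.1356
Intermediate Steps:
(-561 + Z)/(1471 - 903) = (-561 - 2356)/(1471 - 903) = -2917/568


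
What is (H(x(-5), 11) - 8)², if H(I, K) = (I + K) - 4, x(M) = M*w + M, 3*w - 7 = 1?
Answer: 3364/9 ≈ 373.78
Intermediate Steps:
w = 8/3 (w = 7/3 + (⅓)*1 = 7/3 + ⅓ = 8/3 ≈ 2.6667)
x(M) = 11*M/3 (x(M) = M*(8/3) + M = 8*M/3 + M = 11*M/3)
H(I, K) = -4 + I + K
(H(x(-5), 11) - 8)² = ((-4 + (11/3)*(-5) + 11) - 8)² = ((-4 - 55/3 + 11) - 8)² = (-34/3 - 8)² = (-58/3)² = 3364/9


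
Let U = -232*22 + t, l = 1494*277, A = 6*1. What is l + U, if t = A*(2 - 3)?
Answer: 408728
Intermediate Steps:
A = 6
t = -6 (t = 6*(2 - 3) = 6*(-1) = -6)
l = 413838
U = -5110 (U = -232*22 - 6 = -5104 - 6 = -5110)
l + U = 413838 - 5110 = 408728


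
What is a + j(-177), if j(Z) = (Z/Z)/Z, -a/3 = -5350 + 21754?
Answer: -8710525/177 ≈ -49212.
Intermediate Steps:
a = -49212 (a = -3*(-5350 + 21754) = -3*16404 = -49212)
j(Z) = 1/Z
a + j(-177) = -49212 + 1/(-177) = -49212 - 1/177 = -8710525/177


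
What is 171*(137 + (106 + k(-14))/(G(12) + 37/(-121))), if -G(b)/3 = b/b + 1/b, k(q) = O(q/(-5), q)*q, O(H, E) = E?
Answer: 15323139/1721 ≈ 8903.6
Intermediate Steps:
k(q) = q² (k(q) = q*q = q²)
G(b) = -3 - 3/b (G(b) = -3*(b/b + 1/b) = -3*(1 + 1/b) = -3 - 3/b)
171*(137 + (106 + k(-14))/(G(12) + 37/(-121))) = 171*(137 + (106 + (-14)²)/((-3 - 3/12) + 37/(-121))) = 171*(137 + (106 + 196)/((-3 - 3*1/12) + 37*(-1/121))) = 171*(137 + 302/((-3 - ¼) - 37/121)) = 171*(137 + 302/(-13/4 - 37/121)) = 171*(137 + 302/(-1721/484)) = 171*(137 + 302*(-484/1721)) = 171*(137 - 146168/1721) = 171*(89609/1721) = 15323139/1721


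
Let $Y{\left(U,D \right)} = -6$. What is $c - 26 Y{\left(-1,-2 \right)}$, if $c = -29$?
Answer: $127$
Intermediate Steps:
$c - 26 Y{\left(-1,-2 \right)} = -29 - -156 = -29 + 156 = 127$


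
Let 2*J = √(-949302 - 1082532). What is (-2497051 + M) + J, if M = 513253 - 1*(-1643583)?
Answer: -340215 + 7*I*√41466/2 ≈ -3.4022e+5 + 712.71*I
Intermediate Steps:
M = 2156836 (M = 513253 + 1643583 = 2156836)
J = 7*I*√41466/2 (J = √(-949302 - 1082532)/2 = √(-2031834)/2 = (7*I*√41466)/2 = 7*I*√41466/2 ≈ 712.71*I)
(-2497051 + M) + J = (-2497051 + 2156836) + 7*I*√41466/2 = -340215 + 7*I*√41466/2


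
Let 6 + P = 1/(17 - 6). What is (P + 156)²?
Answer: 2725801/121 ≈ 22527.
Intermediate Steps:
P = -65/11 (P = -6 + 1/(17 - 6) = -6 + 1/11 = -65/11 ≈ -5.9091)
(P + 156)² = (-65/11 + 156)² = (1651/11)² = 2725801/121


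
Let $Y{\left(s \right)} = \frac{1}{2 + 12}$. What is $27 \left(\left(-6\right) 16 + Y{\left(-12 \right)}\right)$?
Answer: $- \frac{36261}{14} \approx -2590.1$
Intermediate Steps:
$Y{\left(s \right)} = \frac{1}{14}$
$27 \left(\left(-6\right) 16 + Y{\left(-12 \right)}\right) = 27 \left(\left(-6\right) 16 + \frac{1}{14}\right) = 27 \left(-96 + \frac{1}{14}\right) = 27 \left(- \frac{1343}{14}\right) = - \frac{36261}{14}$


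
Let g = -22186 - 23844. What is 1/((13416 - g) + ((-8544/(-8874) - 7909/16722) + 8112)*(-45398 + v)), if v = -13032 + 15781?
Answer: -8243946/2851829338804043 ≈ -2.8908e-9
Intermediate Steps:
v = 2749
g = -46030
1/((13416 - g) + ((-8544/(-8874) - 7909/16722) + 8112)*(-45398 + v)) = 1/((13416 - 1*(-46030)) + ((-8544/(-8874) - 7909/16722) + 8112)*(-45398 + 2749)) = 1/((13416 + 46030) + ((-8544*(-1/8874) - 7909*1/16722) + 8112)*(-42649)) = 1/(59446 + ((1424/1479 - 7909/16722) + 8112)*(-42649)) = 1/(59446 + (4038239/8243946 + 8112)*(-42649)) = 1/(59446 + (66878928191/8243946)*(-42649)) = 1/(59446 - 2852319408417959/8243946) = 1/(-2851829338804043/8243946) = -8243946/2851829338804043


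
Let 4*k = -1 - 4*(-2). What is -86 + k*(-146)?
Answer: -683/2 ≈ -341.50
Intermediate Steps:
k = 7/4 (k = (-1 - 4*(-2))/4 = (-1 + 8)/4 = (1/4)*7 = 7/4 ≈ 1.7500)
-86 + k*(-146) = -86 + (7/4)*(-146) = -86 - 511/2 = -683/2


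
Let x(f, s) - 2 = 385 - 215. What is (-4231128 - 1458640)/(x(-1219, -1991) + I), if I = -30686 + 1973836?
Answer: -2844884/971661 ≈ -2.9279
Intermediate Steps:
x(f, s) = 172 (x(f, s) = 2 + (385 - 215) = 2 + 170 = 172)
I = 1943150
(-4231128 - 1458640)/(x(-1219, -1991) + I) = (-4231128 - 1458640)/(172 + 1943150) = -5689768/1943322 = -5689768*1/1943322 = -2844884/971661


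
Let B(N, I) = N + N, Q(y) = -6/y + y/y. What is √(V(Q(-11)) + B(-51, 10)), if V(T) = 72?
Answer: I*√30 ≈ 5.4772*I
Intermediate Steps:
Q(y) = 1 - 6/y (Q(y) = -6/y + 1 = 1 - 6/y)
B(N, I) = 2*N
√(V(Q(-11)) + B(-51, 10)) = √(72 + 2*(-51)) = √(72 - 102) = √(-30) = I*√30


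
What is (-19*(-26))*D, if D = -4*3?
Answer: -5928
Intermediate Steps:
D = -12
(-19*(-26))*D = -19*(-26)*(-12) = 494*(-12) = -5928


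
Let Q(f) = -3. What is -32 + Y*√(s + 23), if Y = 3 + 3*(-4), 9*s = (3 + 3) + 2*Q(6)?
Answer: -32 - 9*√23 ≈ -75.162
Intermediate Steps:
s = 0 (s = ((3 + 3) + 2*(-3))/9 = (6 - 6)/9 = (⅑)*0 = 0)
Y = -9 (Y = 3 - 12 = -9)
-32 + Y*√(s + 23) = -32 - 9*√(0 + 23) = -32 - 9*√23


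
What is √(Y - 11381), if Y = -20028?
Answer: 7*I*√641 ≈ 177.23*I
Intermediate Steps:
Y = -20028 (Y = -1*20028 = -20028)
√(Y - 11381) = √(-20028 - 11381) = √(-31409) = 7*I*√641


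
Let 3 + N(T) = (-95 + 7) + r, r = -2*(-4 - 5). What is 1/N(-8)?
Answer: -1/73 ≈ -0.013699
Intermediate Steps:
r = 18 (r = -2*(-9) = 18)
N(T) = -73 (N(T) = -3 + ((-95 + 7) + 18) = -3 + (-88 + 18) = -3 - 70 = -73)
1/N(-8) = 1/(-73) = -1/73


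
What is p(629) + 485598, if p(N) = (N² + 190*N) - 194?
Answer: 1000555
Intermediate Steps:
p(N) = -194 + N² + 190*N
p(629) + 485598 = (-194 + 629² + 190*629) + 485598 = (-194 + 395641 + 119510) + 485598 = 514957 + 485598 = 1000555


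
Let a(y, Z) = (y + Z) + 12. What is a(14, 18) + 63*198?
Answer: 12518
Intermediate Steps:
a(y, Z) = 12 + Z + y (a(y, Z) = (Z + y) + 12 = 12 + Z + y)
a(14, 18) + 63*198 = (12 + 18 + 14) + 63*198 = 44 + 12474 = 12518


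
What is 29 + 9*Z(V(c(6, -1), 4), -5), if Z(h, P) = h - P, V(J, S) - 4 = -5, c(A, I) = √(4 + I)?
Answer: 65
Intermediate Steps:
V(J, S) = -1 (V(J, S) = 4 - 5 = -1)
29 + 9*Z(V(c(6, -1), 4), -5) = 29 + 9*(-1 - 1*(-5)) = 29 + 9*(-1 + 5) = 29 + 9*4 = 29 + 36 = 65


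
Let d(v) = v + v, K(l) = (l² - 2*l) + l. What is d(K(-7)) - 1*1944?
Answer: -1832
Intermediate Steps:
K(l) = l² - l
d(v) = 2*v
d(K(-7)) - 1*1944 = 2*(-7*(-1 - 7)) - 1*1944 = 2*(-7*(-8)) - 1944 = 2*56 - 1944 = 112 - 1944 = -1832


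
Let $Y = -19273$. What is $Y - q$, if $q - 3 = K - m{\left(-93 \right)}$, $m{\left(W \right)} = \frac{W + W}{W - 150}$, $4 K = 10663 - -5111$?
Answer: $- \frac{3761435}{162} \approx -23219.0$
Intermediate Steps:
$K = \frac{7887}{2}$ ($K = \frac{10663 - -5111}{4} = \frac{10663 + 5111}{4} = \frac{1}{4} \cdot 15774 = \frac{7887}{2} \approx 3943.5$)
$m{\left(W \right)} = \frac{2 W}{-150 + W}$
$q = \frac{639209}{162}$ ($q = 3 + \left(\frac{7887}{2} - 2 \left(-93\right) \frac{1}{-150 - 93}\right) = 3 + \left(\frac{7887}{2} - 2 \left(-93\right) \frac{1}{-243}\right) = 3 + \left(\frac{7887}{2} - 2 \left(-93\right) \left(- \frac{1}{243}\right)\right) = 3 + \left(\frac{7887}{2} - \frac{62}{81}\right) = 3 + \frac{638723}{162} = \frac{639209}{162} \approx 3945.7$)
$Y - q = -19273 - \frac{639209}{162} = - \frac{3761435}{162}$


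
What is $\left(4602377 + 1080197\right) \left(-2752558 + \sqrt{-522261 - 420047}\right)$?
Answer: $-15641614524292 + 11365148 i \sqrt{235577} \approx -1.5642 \cdot 10^{13} + 5.5162 \cdot 10^{9} i$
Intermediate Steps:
$\left(4602377 + 1080197\right) \left(-2752558 + \sqrt{-522261 - 420047}\right) = 5682574 \left(-2752558 + \sqrt{-942308}\right) = 5682574 \left(-2752558 + 2 i \sqrt{235577}\right) = -15641614524292 + 11365148 i \sqrt{235577}$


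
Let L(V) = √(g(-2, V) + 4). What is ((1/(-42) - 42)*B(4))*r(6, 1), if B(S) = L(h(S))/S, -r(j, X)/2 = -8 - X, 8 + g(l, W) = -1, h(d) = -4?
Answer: -5295*I*√5/28 ≈ -422.86*I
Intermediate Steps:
g(l, W) = -9 (g(l, W) = -8 - 1 = -9)
L(V) = I*√5 (L(V) = √(-9 + 4) = √(-5) = I*√5)
r(j, X) = 16 + 2*X (r(j, X) = -2*(-8 - X) = 16 + 2*X)
B(S) = I*√5/S (B(S) = (I*√5)/S = I*√5/S)
((1/(-42) - 42)*B(4))*r(6, 1) = ((1/(-42) - 42)*(I*√5/4))*(16 + 2*1) = ((-1/42 - 42)*(I*√5*(¼)))*(16 + 2) = -1765*I*√5/168*18 = -5295*I*√5/28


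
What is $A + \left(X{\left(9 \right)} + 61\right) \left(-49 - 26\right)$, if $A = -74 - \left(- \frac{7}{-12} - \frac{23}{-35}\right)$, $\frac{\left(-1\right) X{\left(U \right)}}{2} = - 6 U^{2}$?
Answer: $- \frac{32571101}{420} \approx -77550.0$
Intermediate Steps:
$X{\left(U \right)} = 12 U^{2}$ ($X{\left(U \right)} = - 2 \left(- 6 U^{2}\right) = 12 U^{2}$)
$A = - \frac{31601}{420}$ ($A = -74 - \left(\left(-7\right) \left(- \frac{1}{12}\right) - - \frac{23}{35}\right) = -74 - \left(\frac{7}{12} + \frac{23}{35}\right) = -74 - \frac{521}{420} = - \frac{31601}{420} \approx -75.24$)
$A + \left(X{\left(9 \right)} + 61\right) \left(-49 - 26\right) = - \frac{31601}{420} + \left(12 \cdot 9^{2} + 61\right) \left(-49 - 26\right) = - \frac{31601}{420} + \left(12 \cdot 81 + 61\right) \left(-49 - 26\right) = - \frac{31601}{420} + \left(972 + 61\right) \left(-75\right) = - \frac{31601}{420} + 1033 \left(-75\right) = - \frac{31601}{420} - 77475 = - \frac{32571101}{420}$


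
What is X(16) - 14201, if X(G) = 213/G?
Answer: -227003/16 ≈ -14188.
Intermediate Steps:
X(16) - 14201 = 213/16 - 14201 = -227003/16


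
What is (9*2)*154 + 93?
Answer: 2865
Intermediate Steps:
(9*2)*154 + 93 = 18*154 + 93 = 2772 + 93 = 2865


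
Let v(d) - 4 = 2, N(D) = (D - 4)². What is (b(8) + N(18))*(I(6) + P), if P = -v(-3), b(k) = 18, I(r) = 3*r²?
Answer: 21828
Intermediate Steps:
N(D) = (-4 + D)²
v(d) = 6 (v(d) = 4 + 2 = 6)
P = -6 (P = -1*6 = -6)
(b(8) + N(18))*(I(6) + P) = (18 + (-4 + 18)²)*(3*6² - 6) = (18 + 14²)*(3*36 - 6) = (18 + 196)*(108 - 6) = 214*102 = 21828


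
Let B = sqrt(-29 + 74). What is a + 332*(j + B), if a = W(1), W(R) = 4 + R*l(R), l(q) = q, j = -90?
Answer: -29875 + 996*sqrt(5) ≈ -27648.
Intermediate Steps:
B = 3*sqrt(5) (B = sqrt(45) = 3*sqrt(5) ≈ 6.7082)
W(R) = 4 + R**2 (W(R) = 4 + R*R = 4 + R**2)
a = 5 (a = 4 + 1**2 = 4 + 1 = 5)
a + 332*(j + B) = 5 + 332*(-90 + 3*sqrt(5)) = 5 + (-29880 + 996*sqrt(5)) = -29875 + 996*sqrt(5)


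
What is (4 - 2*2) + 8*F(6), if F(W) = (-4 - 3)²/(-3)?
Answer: -392/3 ≈ -130.67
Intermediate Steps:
F(W) = -49/3 (F(W) = (-7)²*(-⅓) = 49*(-⅓) = -49/3)
(4 - 2*2) + 8*F(6) = (4 - 2*2) + 8*(-49/3) = (4 - 4) - 392/3 = 0 - 392/3 = -392/3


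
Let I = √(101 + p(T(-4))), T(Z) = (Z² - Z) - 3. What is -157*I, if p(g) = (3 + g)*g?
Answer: -3297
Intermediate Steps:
T(Z) = -3 + Z² - Z
p(g) = g*(3 + g)
I = 21 (I = √(101 + (-3 + (-4)² - 1*(-4))*(3 + (-3 + (-4)² - 1*(-4)))) = √(101 + (-3 + 16 + 4)*(3 + (-3 + 16 + 4))) = √(101 + 17*(3 + 17)) = √(101 + 17*20) = √(101 + 340) = √441 = 21)
-157*I = -157*21 = -3297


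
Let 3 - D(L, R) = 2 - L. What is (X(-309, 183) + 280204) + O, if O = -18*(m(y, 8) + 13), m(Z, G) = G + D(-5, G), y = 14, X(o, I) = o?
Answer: 279589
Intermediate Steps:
D(L, R) = 1 + L (D(L, R) = 3 - (2 - L) = 3 + (-2 + L) = 1 + L)
m(Z, G) = -4 + G (m(Z, G) = G + (1 - 5) = G - 4 = -4 + G)
O = -306 (O = -18*((-4 + 8) + 13) = -18*(4 + 13) = -18*17 = -306)
(X(-309, 183) + 280204) + O = (-309 + 280204) - 306 = 279895 - 306 = 279589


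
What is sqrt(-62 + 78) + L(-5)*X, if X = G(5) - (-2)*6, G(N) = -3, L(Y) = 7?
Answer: 67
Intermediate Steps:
X = 9 (X = -3 - (-2)*6 = -3 - 1*(-12) = -3 + 12 = 9)
sqrt(-62 + 78) + L(-5)*X = sqrt(-62 + 78) + 7*9 = sqrt(16) + 63 = 4 + 63 = 67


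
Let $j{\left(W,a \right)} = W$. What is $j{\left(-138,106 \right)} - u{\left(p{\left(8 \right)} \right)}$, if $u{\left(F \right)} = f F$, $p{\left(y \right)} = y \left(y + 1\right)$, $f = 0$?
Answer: $-138$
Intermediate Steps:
$p{\left(y \right)} = y \left(1 + y\right)$
$u{\left(F \right)} = 0$ ($u{\left(F \right)} = 0 F = 0$)
$j{\left(-138,106 \right)} - u{\left(p{\left(8 \right)} \right)} = -138 - 0 = -138 + 0 = -138$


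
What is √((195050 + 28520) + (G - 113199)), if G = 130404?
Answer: 5*√9631 ≈ 490.69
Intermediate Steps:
√((195050 + 28520) + (G - 113199)) = √((195050 + 28520) + (130404 - 113199)) = √(223570 + 17205) = √240775 = 5*√9631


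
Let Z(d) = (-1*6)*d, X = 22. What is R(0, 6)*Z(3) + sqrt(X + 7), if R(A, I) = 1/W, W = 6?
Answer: -3 + sqrt(29) ≈ 2.3852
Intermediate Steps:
R(A, I) = 1/6
Z(d) = -6*d
R(0, 6)*Z(3) + sqrt(X + 7) = (-6*3)/6 + sqrt(22 + 7) = (1/6)*(-18) + sqrt(29) = -3 + sqrt(29)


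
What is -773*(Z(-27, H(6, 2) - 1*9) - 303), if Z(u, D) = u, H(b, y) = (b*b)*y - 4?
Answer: 255090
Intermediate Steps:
H(b, y) = -4 + y*b² (H(b, y) = b²*y - 4 = y*b² - 4 = -4 + y*b²)
-773*(Z(-27, H(6, 2) - 1*9) - 303) = -773*(-27 - 303) = -773*(-330) = 255090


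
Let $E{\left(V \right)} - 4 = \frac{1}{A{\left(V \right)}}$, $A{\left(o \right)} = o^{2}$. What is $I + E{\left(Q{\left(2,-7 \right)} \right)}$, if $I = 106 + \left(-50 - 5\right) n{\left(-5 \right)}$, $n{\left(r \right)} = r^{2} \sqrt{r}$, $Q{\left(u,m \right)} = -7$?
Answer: $\frac{5391}{49} - 1375 i \sqrt{5} \approx 110.02 - 3074.6 i$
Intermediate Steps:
$n{\left(r \right)} = r^{\frac{5}{2}}$
$E{\left(V \right)} = 4 + \frac{1}{V^{2}}$
$I = 106 - 1375 i \sqrt{5}$ ($I = 106 + \left(-50 - 5\right) \left(-5\right)^{\frac{5}{2}} = 106 + \left(-50 - 5\right) 25 i \sqrt{5} = 106 - 55 \cdot 25 i \sqrt{5} = 106 - 1375 i \sqrt{5} \approx 106.0 - 3074.6 i$)
$I + E{\left(Q{\left(2,-7 \right)} \right)} = \left(106 - 1375 i \sqrt{5}\right) + \left(4 + \frac{1}{49}\right) = \left(106 - 1375 i \sqrt{5}\right) + \frac{197}{49} = \frac{5391}{49} - 1375 i \sqrt{5}$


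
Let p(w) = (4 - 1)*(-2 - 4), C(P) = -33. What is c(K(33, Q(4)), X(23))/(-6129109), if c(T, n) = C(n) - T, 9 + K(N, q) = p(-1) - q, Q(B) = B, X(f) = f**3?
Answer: 2/6129109 ≈ 3.2631e-7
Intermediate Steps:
p(w) = -18 (p(w) = 3*(-6) = -18)
K(N, q) = -27 - q (K(N, q) = -9 + (-18 - q) = -27 - q)
c(T, n) = -33 - T
c(K(33, Q(4)), X(23))/(-6129109) = (-33 - (-27 - 1*4))/(-6129109) = (-33 - (-27 - 4))*(-1/6129109) = (-33 - 1*(-31))*(-1/6129109) = (-33 + 31)*(-1/6129109) = -2*(-1/6129109) = 2/6129109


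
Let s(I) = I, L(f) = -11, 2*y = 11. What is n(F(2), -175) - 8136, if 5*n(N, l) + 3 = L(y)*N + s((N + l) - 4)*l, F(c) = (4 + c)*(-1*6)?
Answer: -2662/5 ≈ -532.40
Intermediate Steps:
y = 11/2 (y = (½)*11 = 11/2 ≈ 5.5000)
F(c) = -24 - 6*c (F(c) = (4 + c)*(-6) = -24 - 6*c)
n(N, l) = -⅗ - 11*N/5 + l*(-4 + N + l)/5 (n(N, l) = -⅗ + (-11*N + ((N + l) - 4)*l)/5 = -⅗ + (-11*N + (-4 + N + l)*l)/5 = -⅗ + (-11*N + l*(-4 + N + l))/5 = -⅗ + (-11*N/5 + l*(-4 + N + l)/5) = -⅗ - 11*N/5 + l*(-4 + N + l)/5)
n(F(2), -175) - 8136 = (-⅗ - 11*(-24 - 6*2)/5 + (⅕)*(-175)*(-4 + (-24 - 6*2) - 175)) - 8136 = (-⅗ - 11*(-24 - 12)/5 + (⅕)*(-175)*(-4 + (-24 - 12) - 175)) - 8136 = (-⅗ - 11/5*(-36) + (⅕)*(-175)*(-4 - 36 - 175)) - 8136 = (-⅗ + 396/5 + (⅕)*(-175)*(-215)) - 8136 = (-⅗ + 396/5 + 7525) - 8136 = 38018/5 - 8136 = -2662/5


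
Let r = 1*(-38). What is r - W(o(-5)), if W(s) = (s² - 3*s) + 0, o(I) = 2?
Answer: -36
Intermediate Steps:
W(s) = s² - 3*s
r = -38
r - W(o(-5)) = -38 - 2*(-3 + 2) = -38 - 2*(-1) = -38 - 1*(-2) = -38 + 2 = -36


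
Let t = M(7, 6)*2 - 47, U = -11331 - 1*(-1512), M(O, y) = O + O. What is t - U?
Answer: 9800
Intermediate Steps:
M(O, y) = 2*O
U = -9819 (U = -11331 + 1512 = -9819)
t = -19 (t = (2*7)*2 - 47 = 14*2 - 47 = 28 - 47 = -19)
t - U = -19 - 1*(-9819) = -19 + 9819 = 9800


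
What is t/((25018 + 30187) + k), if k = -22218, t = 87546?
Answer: 87546/32987 ≈ 2.6540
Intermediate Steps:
t/((25018 + 30187) + k) = 87546/((25018 + 30187) - 22218) = 87546/(55205 - 22218) = 87546/32987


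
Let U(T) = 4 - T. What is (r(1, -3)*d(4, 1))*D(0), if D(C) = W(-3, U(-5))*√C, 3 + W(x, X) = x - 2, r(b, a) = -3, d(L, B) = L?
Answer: 0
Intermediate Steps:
W(x, X) = -5 + x (W(x, X) = -3 + (x - 2) = -3 + (-2 + x) = -5 + x)
D(C) = -8*√C (D(C) = (-5 - 3)*√C = -8*√C)
(r(1, -3)*d(4, 1))*D(0) = (-3*4)*(-8*√0) = -(-96)*0 = -12*0 = 0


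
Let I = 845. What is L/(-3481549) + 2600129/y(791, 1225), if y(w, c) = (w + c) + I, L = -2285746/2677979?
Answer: 24242342024613241065/26674576728196531 ≈ 908.82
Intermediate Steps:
L = -2285746/2677979 (L = -2285746*1/2677979 = -2285746/2677979 ≈ -0.85353)
y(w, c) = 845 + c + w (y(w, c) = (w + c) + 845 = (c + w) + 845 = 845 + c + w)
L/(-3481549) + 2600129/y(791, 1225) = -2285746/2677979/(-3481549) + 2600129/(845 + 1225 + 791) = -2285746/2677979*(-1/3481549) + 2600129/2861 = 2285746/9323515109471 + 2600129*(1/2861) = 2285746/9323515109471 + 2600129/2861 = 24242342024613241065/26674576728196531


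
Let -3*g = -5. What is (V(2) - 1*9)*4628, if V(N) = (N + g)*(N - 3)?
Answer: -175864/3 ≈ -58621.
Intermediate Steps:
g = 5/3 (g = -1/3*(-5) = 5/3 ≈ 1.6667)
V(N) = (-3 + N)*(5/3 + N) (V(N) = (N + 5/3)*(N - 3) = (5/3 + N)*(-3 + N) = (-3 + N)*(5/3 + N))
(V(2) - 1*9)*4628 = ((-5 + 2**2 - 4/3*2) - 1*9)*4628 = ((-5 + 4 - 8/3) - 9)*4628 = (-11/3 - 9)*4628 = -38/3*4628 = -175864/3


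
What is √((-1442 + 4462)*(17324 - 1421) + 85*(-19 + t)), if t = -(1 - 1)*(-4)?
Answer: √48025445 ≈ 6930.0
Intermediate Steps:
t = 0 (t = -0*(-4) = -1*0 = 0)
√((-1442 + 4462)*(17324 - 1421) + 85*(-19 + t)) = √((-1442 + 4462)*(17324 - 1421) + 85*(-19 + 0)) = √(3020*15903 + 85*(-19)) = √(48027060 - 1615) = √48025445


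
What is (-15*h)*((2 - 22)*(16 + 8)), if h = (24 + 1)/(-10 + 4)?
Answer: -30000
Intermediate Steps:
h = -25/6 (h = 25/(-6) = 25*(-⅙) = -25/6 ≈ -4.1667)
(-15*h)*((2 - 22)*(16 + 8)) = (-15*(-25/6))*((2 - 22)*(16 + 8)) = 125*(-20*24)/2 = (125/2)*(-480) = -30000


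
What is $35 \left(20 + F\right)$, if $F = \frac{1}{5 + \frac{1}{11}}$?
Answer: $\frac{5655}{8} \approx 706.88$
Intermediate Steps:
$F = \frac{11}{56}$ ($F = \frac{1}{5 + \frac{1}{11}} = \frac{1}{\frac{56}{11}} = \frac{11}{56} \approx 0.19643$)
$35 \left(20 + F\right) = 35 \left(20 + \frac{11}{56}\right) = 35 \cdot \frac{1131}{56} = \frac{5655}{8}$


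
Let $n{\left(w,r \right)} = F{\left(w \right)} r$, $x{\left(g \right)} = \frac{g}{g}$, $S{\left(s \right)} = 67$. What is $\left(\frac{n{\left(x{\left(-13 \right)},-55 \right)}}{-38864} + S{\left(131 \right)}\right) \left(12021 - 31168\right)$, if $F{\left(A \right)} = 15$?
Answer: $- \frac{49872439811}{38864} \approx -1.2833 \cdot 10^{6}$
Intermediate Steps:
$x{\left(g \right)} = 1$
$n{\left(w,r \right)} = 15 r$
$\left(\frac{n{\left(x{\left(-13 \right)},-55 \right)}}{-38864} + S{\left(131 \right)}\right) \left(12021 - 31168\right) = \left(\frac{15 \left(-55\right)}{-38864} + 67\right) \left(12021 - 31168\right) = \left(\left(-825\right) \left(- \frac{1}{38864}\right) + 67\right) \left(-19147\right) = \left(\frac{825}{38864} + 67\right) \left(-19147\right) = \frac{2604713}{38864} \left(-19147\right) = - \frac{49872439811}{38864}$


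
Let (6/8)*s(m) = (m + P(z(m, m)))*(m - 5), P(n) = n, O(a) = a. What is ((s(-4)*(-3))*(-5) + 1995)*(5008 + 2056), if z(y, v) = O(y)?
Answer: 24264840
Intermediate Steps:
z(y, v) = y
s(m) = 8*m*(-5 + m)/3 (s(m) = 4*((m + m)*(m - 5))/3 = 4*((2*m)*(-5 + m))/3 = 4*(2*m*(-5 + m))/3 = 8*m*(-5 + m)/3)
((s(-4)*(-3))*(-5) + 1995)*(5008 + 2056) = ((((8/3)*(-4)*(-5 - 4))*(-3))*(-5) + 1995)*(5008 + 2056) = ((((8/3)*(-4)*(-9))*(-3))*(-5) + 1995)*7064 = ((96*(-3))*(-5) + 1995)*7064 = (-288*(-5) + 1995)*7064 = (1440 + 1995)*7064 = 3435*7064 = 24264840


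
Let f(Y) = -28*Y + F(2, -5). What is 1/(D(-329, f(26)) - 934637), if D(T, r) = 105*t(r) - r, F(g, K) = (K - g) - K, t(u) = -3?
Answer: -1/934222 ≈ -1.0704e-6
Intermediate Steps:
F(g, K) = -g
f(Y) = -2 - 28*Y (f(Y) = -28*Y - 1*2 = -28*Y - 2 = -2 - 28*Y)
D(T, r) = -315 - r (D(T, r) = 105*(-3) - r = -315 - r)
1/(D(-329, f(26)) - 934637) = 1/((-315 - (-2 - 28*26)) - 934637) = 1/((-315 - (-2 - 728)) - 934637) = 1/((-315 - 1*(-730)) - 934637) = 1/((-315 + 730) - 934637) = 1/(415 - 934637) = 1/(-934222) = -1/934222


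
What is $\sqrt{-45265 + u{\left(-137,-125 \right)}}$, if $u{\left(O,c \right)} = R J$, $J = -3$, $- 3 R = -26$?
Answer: $i \sqrt{45291} \approx 212.82 i$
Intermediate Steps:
$R = \frac{26}{3}$ ($R = \left(- \frac{1}{3}\right) \left(-26\right) = \frac{26}{3} \approx 8.6667$)
$u{\left(O,c \right)} = -26$ ($u{\left(O,c \right)} = \frac{26}{3} \left(-3\right) = -26$)
$\sqrt{-45265 + u{\left(-137,-125 \right)}} = \sqrt{-45265 - 26} = \sqrt{-45291} = i \sqrt{45291}$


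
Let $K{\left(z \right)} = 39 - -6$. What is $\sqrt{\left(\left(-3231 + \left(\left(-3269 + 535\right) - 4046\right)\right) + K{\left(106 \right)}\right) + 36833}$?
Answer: $\sqrt{26867} \approx 163.91$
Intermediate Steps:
$K{\left(z \right)} = 45$ ($K{\left(z \right)} = 39 + 6 = 45$)
$\sqrt{\left(\left(-3231 + \left(\left(-3269 + 535\right) - 4046\right)\right) + K{\left(106 \right)}\right) + 36833} = \sqrt{\left(\left(-3231 + \left(\left(-3269 + 535\right) - 4046\right)\right) + 45\right) + 36833} = \sqrt{\left(\left(-3231 - 6780\right) + 45\right) + 36833} = \sqrt{\left(-10011 + 45\right) + 36833} = \sqrt{-9966 + 36833} = \sqrt{26867}$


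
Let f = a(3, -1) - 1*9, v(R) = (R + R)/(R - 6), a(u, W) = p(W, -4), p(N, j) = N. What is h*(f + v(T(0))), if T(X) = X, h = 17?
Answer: -170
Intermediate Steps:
a(u, W) = W
v(R) = 2*R/(-6 + R) (v(R) = (2*R)/(-6 + R) = 2*R/(-6 + R))
f = -10 (f = -1 - 1*9 = -1 - 9 = -10)
h*(f + v(T(0))) = 17*(-10 + 2*0/(-6 + 0)) = 17*(-10 + 2*0/(-6)) = 17*(-10 + 2*0*(-1/6)) = 17*(-10 + 0) = 17*(-10) = -170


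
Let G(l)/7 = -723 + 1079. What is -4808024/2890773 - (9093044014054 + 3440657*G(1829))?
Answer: -26310711950271521378/2890773 ≈ -9.1016e+12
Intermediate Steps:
G(l) = 2492 (G(l) = 7*(-723 + 1079) = 7*356 = 2492)
-4808024/2890773 - (9093044014054 + 3440657*G(1829)) = -4808024/2890773 - 3440657/(1/(2492 + 2642822)) = -4808024*1/2890773 - 3440657/(1/2645314) = -4808024/2890773 - 3440657/1/2645314 = -4808024/2890773 - 3440657*2645314 = -4808024/2890773 - 9101618131298 = -26310711950271521378/2890773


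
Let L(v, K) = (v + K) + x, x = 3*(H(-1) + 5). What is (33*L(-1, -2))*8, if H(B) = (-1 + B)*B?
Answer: 4752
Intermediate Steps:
H(B) = B*(-1 + B)
x = 21 (x = 3*(-(-1 - 1) + 5) = 3*(-1*(-2) + 5) = 3*(2 + 5) = 3*7 = 21)
L(v, K) = 21 + K + v (L(v, K) = (v + K) + 21 = (K + v) + 21 = 21 + K + v)
(33*L(-1, -2))*8 = (33*(21 - 2 - 1))*8 = (33*18)*8 = 594*8 = 4752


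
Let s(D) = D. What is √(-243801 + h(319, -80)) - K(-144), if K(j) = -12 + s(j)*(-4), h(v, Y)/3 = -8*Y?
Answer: -564 + I*√241881 ≈ -564.0 + 491.81*I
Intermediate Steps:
h(v, Y) = -24*Y (h(v, Y) = 3*(-8*Y) = -24*Y)
K(j) = -12 - 4*j (K(j) = -12 + j*(-4) = -12 - 4*j)
√(-243801 + h(319, -80)) - K(-144) = √(-243801 - 24*(-80)) - (-12 - 4*(-144)) = √(-243801 + 1920) - (-12 + 576) = √(-241881) - 1*564 = I*√241881 - 564 = -564 + I*√241881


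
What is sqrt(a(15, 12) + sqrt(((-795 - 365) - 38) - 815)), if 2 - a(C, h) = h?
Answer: sqrt(-10 + I*sqrt(2013)) ≈ 4.2407 + 5.29*I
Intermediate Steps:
a(C, h) = 2 - h
sqrt(a(15, 12) + sqrt(((-795 - 365) - 38) - 815)) = sqrt((2 - 1*12) + sqrt(((-795 - 365) - 38) - 815)) = sqrt((2 - 12) + sqrt((-1160 - 38) - 815)) = sqrt(-10 + sqrt(-1198 - 815)) = sqrt(-10 + sqrt(-2013)) = sqrt(-10 + I*sqrt(2013))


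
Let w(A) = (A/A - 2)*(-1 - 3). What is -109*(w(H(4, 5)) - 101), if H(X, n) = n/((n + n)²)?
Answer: 10573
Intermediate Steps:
H(X, n) = 1/(4*n) (H(X, n) = n/((2*n)²) = n/((4*n²)) = n*(1/(4*n²)) = 1/(4*n))
w(A) = 4 (w(A) = (1 - 2)*(-4) = -1*(-4) = 4)
-109*(w(H(4, 5)) - 101) = -109*(4 - 101) = -109*(-97) = 10573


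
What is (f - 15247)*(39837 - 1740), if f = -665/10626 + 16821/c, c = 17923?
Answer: -5267583748639935/9069038 ≈ -5.8083e+8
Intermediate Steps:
f = 23831593/27207114 (f = -665/10626 + 16821/17923 = -665*1/10626 + 16821*(1/17923) = -95/1518 + 16821/17923 = 23831593/27207114 ≈ 0.87593)
(f - 15247)*(39837 - 1740) = (23831593/27207114 - 15247)*(39837 - 1740) = -414803035565/27207114*38097 = -5267583748639935/9069038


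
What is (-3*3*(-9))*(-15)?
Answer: -1215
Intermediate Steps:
(-3*3*(-9))*(-15) = -9*(-9)*(-15) = 81*(-15) = -1215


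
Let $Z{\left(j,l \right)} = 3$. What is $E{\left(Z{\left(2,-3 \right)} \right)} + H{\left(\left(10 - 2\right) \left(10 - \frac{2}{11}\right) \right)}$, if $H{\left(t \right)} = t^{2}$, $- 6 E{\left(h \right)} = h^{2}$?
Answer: $\frac{1492629}{242} \approx 6167.9$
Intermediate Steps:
$E{\left(h \right)} = - \frac{h^{2}}{6}$
$E{\left(Z{\left(2,-3 \right)} \right)} + H{\left(\left(10 - 2\right) \left(10 - \frac{2}{11}\right) \right)} = - \frac{3^{2}}{6} + \left(\left(10 - 2\right) \left(10 - \frac{2}{11}\right)\right)^{2} = \left(- \frac{1}{6}\right) 9 + \left(8 \left(10 - \frac{2}{11}\right)\right)^{2} = - \frac{3}{2} + \left(8 \left(10 - \frac{2}{11}\right)\right)^{2} = - \frac{3}{2} + \left(8 \cdot \frac{108}{11}\right)^{2} = - \frac{3}{2} + \left(\frac{864}{11}\right)^{2} = - \frac{3}{2} + \frac{746496}{121} = \frac{1492629}{242}$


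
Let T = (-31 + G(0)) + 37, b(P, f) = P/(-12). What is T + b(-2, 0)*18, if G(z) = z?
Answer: 9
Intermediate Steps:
b(P, f) = -P/12 (b(P, f) = P*(-1/12) = -P/12)
T = 6 (T = (-31 + 0) + 37 = -31 + 37 = 6)
T + b(-2, 0)*18 = 6 - 1/12*(-2)*18 = 6 + (⅙)*18 = 6 + 3 = 9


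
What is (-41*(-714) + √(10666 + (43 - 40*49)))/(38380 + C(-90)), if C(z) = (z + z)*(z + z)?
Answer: 14637/35390 + √8749/70780 ≈ 0.41491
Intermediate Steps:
C(z) = 4*z² (C(z) = (2*z)*(2*z) = 4*z²)
(-41*(-714) + √(10666 + (43 - 40*49)))/(38380 + C(-90)) = (-41*(-714) + √(10666 + (43 - 40*49)))/(38380 + 4*(-90)²) = (29274 + √(10666 + (43 - 1960)))/(38380 + 4*8100) = (29274 + √(10666 - 1917))/(38380 + 32400) = (29274 + √8749)/70780 = (29274 + √8749)*(1/70780) = 14637/35390 + √8749/70780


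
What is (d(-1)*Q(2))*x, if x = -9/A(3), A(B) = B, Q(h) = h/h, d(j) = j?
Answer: 3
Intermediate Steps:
Q(h) = 1
x = -3 (x = -9/3 = -9*⅓ = -3)
(d(-1)*Q(2))*x = -1*1*(-3) = -1*(-3) = 3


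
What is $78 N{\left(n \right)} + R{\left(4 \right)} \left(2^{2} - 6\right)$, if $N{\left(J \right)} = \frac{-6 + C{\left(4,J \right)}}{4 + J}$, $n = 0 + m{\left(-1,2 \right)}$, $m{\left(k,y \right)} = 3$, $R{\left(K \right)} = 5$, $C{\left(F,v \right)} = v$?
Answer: $- \frac{304}{7} \approx -43.429$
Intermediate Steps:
$n = 3$ ($n = 0 + 3 = 3$)
$N{\left(J \right)} = \frac{-6 + J}{4 + J}$
$78 N{\left(n \right)} + R{\left(4 \right)} \left(2^{2} - 6\right) = 78 \frac{-6 + 3}{4 + 3} + 5 \left(2^{2} - 6\right) = 78 \cdot \frac{1}{7} \left(-3\right) + 5 \left(4 - 6\right) = 78 \cdot \frac{1}{7} \left(-3\right) + 5 \left(-2\right) = 78 \left(- \frac{3}{7}\right) - 10 = - \frac{234}{7} - 10 = - \frac{304}{7}$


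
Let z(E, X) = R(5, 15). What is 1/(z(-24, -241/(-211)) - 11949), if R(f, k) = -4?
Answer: -1/11953 ≈ -8.3661e-5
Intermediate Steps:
z(E, X) = -4
1/(z(-24, -241/(-211)) - 11949) = 1/(-4 - 11949) = 1/(-11953) = -1/11953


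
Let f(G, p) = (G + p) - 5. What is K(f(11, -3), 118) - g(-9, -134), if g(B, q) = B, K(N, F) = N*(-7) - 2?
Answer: -14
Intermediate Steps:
f(G, p) = -5 + G + p
K(N, F) = -2 - 7*N (K(N, F) = -7*N - 2 = -2 - 7*N)
K(f(11, -3), 118) - g(-9, -134) = (-2 - 7*(-5 + 11 - 3)) - 1*(-9) = (-2 - 7*3) + 9 = (-2 - 21) + 9 = -23 + 9 = -14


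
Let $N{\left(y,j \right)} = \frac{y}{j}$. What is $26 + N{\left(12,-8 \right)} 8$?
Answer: $14$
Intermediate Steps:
$26 + N{\left(12,-8 \right)} 8 = 26 + \frac{12}{-8} \cdot 8 = 26 + 12 \left(- \frac{1}{8}\right) 8 = 26 - 12 = 14$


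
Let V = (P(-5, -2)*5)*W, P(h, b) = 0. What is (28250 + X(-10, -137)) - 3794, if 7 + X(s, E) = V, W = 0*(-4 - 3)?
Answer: 24449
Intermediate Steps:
W = 0 (W = 0*(-7) = 0)
V = 0 (V = (0*5)*0 = 0*0 = 0)
X(s, E) = -7 (X(s, E) = -7 + 0 = -7)
(28250 + X(-10, -137)) - 3794 = (28250 - 7) - 3794 = 28243 - 3794 = 24449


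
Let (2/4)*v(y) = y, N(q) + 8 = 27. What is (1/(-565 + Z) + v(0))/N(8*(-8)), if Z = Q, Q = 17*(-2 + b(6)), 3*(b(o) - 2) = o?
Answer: -1/10089 ≈ -9.9118e-5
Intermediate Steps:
b(o) = 2 + o/3
N(q) = 19 (N(q) = -8 + 27 = 19)
v(y) = 2*y
Q = 34 (Q = 17*(-2 + (2 + (⅓)*6)) = 17*(-2 + (2 + 2)) = 17*(-2 + 4) = 17*2 = 34)
Z = 34
(1/(-565 + Z) + v(0))/N(8*(-8)) = (1/(-565 + 34) + 2*0)/19 = (1/(-531) + 0)*(1/19) = (-1/531 + 0)*(1/19) = -1/531*1/19 = -1/10089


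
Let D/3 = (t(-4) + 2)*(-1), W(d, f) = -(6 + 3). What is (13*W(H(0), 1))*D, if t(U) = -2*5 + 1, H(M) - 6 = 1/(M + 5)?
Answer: -2457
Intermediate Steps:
H(M) = 6 + 1/(5 + M) (H(M) = 6 + 1/(M + 5) = 6 + 1/(5 + M))
t(U) = -9 (t(U) = -10 + 1 = -9)
W(d, f) = -9 (W(d, f) = -1*9 = -9)
D = 21 (D = 3*((-9 + 2)*(-1)) = 3*(-7*(-1)) = 3*7 = 21)
(13*W(H(0), 1))*D = (13*(-9))*21 = -117*21 = -2457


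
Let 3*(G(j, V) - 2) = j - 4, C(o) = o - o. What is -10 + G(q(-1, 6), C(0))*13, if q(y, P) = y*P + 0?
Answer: -82/3 ≈ -27.333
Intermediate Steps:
q(y, P) = P*y (q(y, P) = P*y + 0 = P*y)
C(o) = 0
G(j, V) = ⅔ + j/3 (G(j, V) = 2 + (j - 4)/3 = 2 + (-4 + j)/3 = 2 + (-4/3 + j/3) = ⅔ + j/3)
-10 + G(q(-1, 6), C(0))*13 = -10 + (⅔ + (6*(-1))/3)*13 = -10 + (⅔ + (⅓)*(-6))*13 = -10 + (⅔ - 2)*13 = -10 - 4/3*13 = -10 - 52/3 = -82/3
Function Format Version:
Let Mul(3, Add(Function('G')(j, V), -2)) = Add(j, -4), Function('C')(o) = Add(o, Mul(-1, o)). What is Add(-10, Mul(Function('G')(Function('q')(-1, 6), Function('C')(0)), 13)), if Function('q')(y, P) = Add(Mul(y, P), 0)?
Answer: Rational(-82, 3) ≈ -27.333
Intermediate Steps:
Function('q')(y, P) = Mul(P, y) (Function('q')(y, P) = Add(Mul(P, y), 0) = Mul(P, y))
Function('C')(o) = 0
Function('G')(j, V) = Add(Rational(2, 3), Mul(Rational(1, 3), j)) (Function('G')(j, V) = Add(2, Mul(Rational(1, 3), Add(j, -4))) = Add(2, Mul(Rational(1, 3), Add(-4, j))) = Add(2, Add(Rational(-4, 3), Mul(Rational(1, 3), j))) = Add(Rational(2, 3), Mul(Rational(1, 3), j)))
Add(-10, Mul(Function('G')(Function('q')(-1, 6), Function('C')(0)), 13)) = Add(-10, Mul(Add(Rational(2, 3), Mul(Rational(1, 3), Mul(6, -1))), 13)) = Add(-10, Mul(Add(Rational(2, 3), Mul(Rational(1, 3), -6)), 13)) = Add(-10, Mul(Add(Rational(2, 3), -2), 13)) = Add(-10, Mul(Rational(-4, 3), 13)) = Add(-10, Rational(-52, 3)) = Rational(-82, 3)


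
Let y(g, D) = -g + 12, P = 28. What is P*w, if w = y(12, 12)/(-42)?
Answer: 0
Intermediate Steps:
y(g, D) = 12 - g
w = 0 (w = (12 - 1*12)/(-42) = (12 - 12)*(-1/42) = 0*(-1/42) = 0)
P*w = 28*0 = 0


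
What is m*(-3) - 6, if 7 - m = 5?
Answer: -12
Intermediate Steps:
m = 2 (m = 7 - 1*5 = 7 - 5 = 2)
m*(-3) - 6 = 2*(-3) - 6 = -6 - 6 = -12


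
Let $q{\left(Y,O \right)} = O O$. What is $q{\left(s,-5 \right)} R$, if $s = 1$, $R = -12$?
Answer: $-300$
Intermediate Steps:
$q{\left(Y,O \right)} = O^{2}$
$q{\left(s,-5 \right)} R = \left(-5\right)^{2} \left(-12\right) = 25 \left(-12\right) = -300$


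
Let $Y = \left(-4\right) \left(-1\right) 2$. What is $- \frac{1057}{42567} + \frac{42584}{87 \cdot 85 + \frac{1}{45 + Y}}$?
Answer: $\frac{1708167847}{297920352} \approx 5.7336$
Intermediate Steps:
$Y = 8$ ($Y = 4 \cdot 2 = 8$)
$- \frac{1057}{42567} + \frac{42584}{87 \cdot 85 + \frac{1}{45 + Y}} = - \frac{1057}{42567} + \frac{42584}{87 \cdot 85 + \frac{1}{45 + 8}} = \left(-1057\right) \frac{1}{42567} + \frac{42584}{7395 + \frac{1}{53}} = - \frac{151}{6081} + \frac{42584}{7395 + \frac{1}{53}} = - \frac{151}{6081} + \frac{42584}{\frac{391936}{53}} = - \frac{151}{6081} + 42584 \cdot \frac{53}{391936} = - \frac{151}{6081} + \frac{282119}{48992} = \frac{1708167847}{297920352}$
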